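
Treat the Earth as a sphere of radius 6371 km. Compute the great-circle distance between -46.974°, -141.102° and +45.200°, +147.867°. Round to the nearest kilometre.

Δλ = 147.867 − -141.102 = 288.969°; wrapped into (−180°, 180°]: -71.031°.
Δφ = 45.200 − -46.974 = 92.174°.
a = sin²(Δφ/2) + cos φ₁ · cos φ₂ · sin²(Δλ/2) = 0.681221.
c = 2·atan2(√a, √(1−a)) = 1.94168 rad → d = 6371·c ≈ 12370.47 km.

12370 km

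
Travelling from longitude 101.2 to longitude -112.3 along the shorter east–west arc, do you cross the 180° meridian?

Yes

Naïve |-112.3 − 101.2| = 213.5° > 180°, so the shorter arc goes the other way round — across 180°.
Signed shortest Δλ = ((-112.3 − 101.2 + 180) mod 360) − 180 = 146.5°.
Going east by 146.5° from +101.2° passes through 180° before reaching -112.3°.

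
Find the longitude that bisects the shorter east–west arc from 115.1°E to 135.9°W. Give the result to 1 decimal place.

Signed shortest Δλ from +115.1° to -135.9° is +109.0°.
Midpoint longitude = +115.1° + (+109.0°)/2 = +115.1° + 54.5° = +169.6°.
(The naïve average (+115.1 + -135.9)/2 = -10.4° is on the wrong side of the globe.)

169.6°E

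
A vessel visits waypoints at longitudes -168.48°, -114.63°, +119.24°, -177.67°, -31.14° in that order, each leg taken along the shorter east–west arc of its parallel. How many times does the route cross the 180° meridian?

2

Leg 1: -168.48° → -114.63°, shortest Δλ = 53.85° (east) — does not cross 180°.
Leg 2: -114.63° → +119.24°, shortest Δλ = -126.13° (west) — crosses 180°.
Leg 3: +119.24° → -177.67°, shortest Δλ = 63.09° (east) — crosses 180°.
Leg 4: -177.67° → -31.14°, shortest Δλ = 146.53° (east) — does not cross 180°.
Total crossings: 2.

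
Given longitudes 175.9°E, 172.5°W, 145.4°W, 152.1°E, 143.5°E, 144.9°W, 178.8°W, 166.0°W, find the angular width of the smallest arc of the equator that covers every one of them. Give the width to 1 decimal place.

71.6°

Sort the longitudes: -178.8°, -172.5°, -166.0°, -145.4°, -144.9°, +143.5°, +152.1°, +175.9°.
Eastward gaps between consecutive values (wrapping around): 6.3°, 6.5°, 20.6°, 0.5°, 288.4°, 8.6°, 23.8°, 5.3°.
Largest gap = 288.4° ⇒ minimal covering band is its complement: 360° − 288.4° = 71.6°.
Band runs from +143.5° eastward to -144.9°, crossing the antimeridian.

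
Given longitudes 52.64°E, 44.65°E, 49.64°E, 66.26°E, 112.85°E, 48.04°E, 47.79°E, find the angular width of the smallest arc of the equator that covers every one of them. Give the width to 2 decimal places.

68.20°

Sort the longitudes: +44.65°, +47.79°, +48.04°, +49.64°, +52.64°, +66.26°, +112.85°.
Eastward gaps between consecutive values (wrapping around): 3.14°, 0.25°, 1.60°, 3.00°, 13.62°, 46.59°, 291.80°.
Largest gap = 291.80° ⇒ minimal covering band is its complement: 360° − 291.80° = 68.20°.
Band runs from +44.65° eastward to +112.85°.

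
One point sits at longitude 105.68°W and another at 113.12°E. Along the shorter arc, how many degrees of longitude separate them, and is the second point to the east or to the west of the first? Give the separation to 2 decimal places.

Raw difference: 113.12 − -105.68 = 218.8°.
Normalise into (−180°, 180°]: 218.8° − 360° = -141.2°.
Negative ⇒ the second point lies to the west; separation 141.20°.

141.20° west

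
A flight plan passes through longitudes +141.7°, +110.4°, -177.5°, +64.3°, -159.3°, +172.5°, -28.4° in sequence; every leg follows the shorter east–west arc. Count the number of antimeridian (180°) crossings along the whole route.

5

Leg 1: +141.7° → +110.4°, shortest Δλ = -31.3° (west) — does not cross 180°.
Leg 2: +110.4° → -177.5°, shortest Δλ = 72.1° (east) — crosses 180°.
Leg 3: -177.5° → +64.3°, shortest Δλ = -118.2° (west) — crosses 180°.
Leg 4: +64.3° → -159.3°, shortest Δλ = 136.4° (east) — crosses 180°.
Leg 5: -159.3° → +172.5°, shortest Δλ = -28.2° (west) — crosses 180°.
Leg 6: +172.5° → -28.4°, shortest Δλ = 159.1° (east) — crosses 180°.
Total crossings: 5.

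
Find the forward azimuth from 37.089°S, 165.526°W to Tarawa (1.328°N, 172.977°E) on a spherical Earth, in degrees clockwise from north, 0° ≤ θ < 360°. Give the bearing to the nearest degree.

Δλ = 172.977 − -165.526 = 338.503°; wrapped into (−180°, 180°]: -21.497°.
θ = atan2( sin Δλ · cos φ₂ , cos φ₁ · sin φ₂ − sin φ₁ · cos φ₂ · cos Δλ )
  = atan2(-0.36635, 0.57944) = -32.303° → normalised to [0°, 360°): 327.697°.

328°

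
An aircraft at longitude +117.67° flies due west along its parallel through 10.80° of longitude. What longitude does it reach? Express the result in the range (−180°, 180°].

+106.87°

Start at +117.67°; shift −10.80° → +106.87°.
+106.87° already lies in (−180°, 180°].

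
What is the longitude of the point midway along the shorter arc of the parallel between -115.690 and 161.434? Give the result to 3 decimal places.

-157.128°

Signed shortest Δλ from -115.690° to +161.434° is -82.876°.
Midpoint longitude = -115.690° + (-82.876°)/2 = -115.690° − 41.438° = -157.128°.
(The naïve average (-115.690 + +161.434)/2 = 22.872° is on the wrong side of the globe.)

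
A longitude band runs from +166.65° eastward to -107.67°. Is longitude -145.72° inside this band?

Band width going east from +166.65° to -107.67°: ((-107.67 − 166.65) mod 360) = 85.68°.
Offset of -145.72° east of the west edge: ((-145.72 − 166.65) mod 360) = 47.63°.
47.63° ≤ 85.68° ⇒ inside.

Yes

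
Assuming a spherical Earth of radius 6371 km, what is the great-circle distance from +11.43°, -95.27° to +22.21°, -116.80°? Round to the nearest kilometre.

Δλ = -116.80 − -95.27 = -21.53°.
Δφ = 22.21 − 11.43 = 10.78°.
a = sin²(Δφ/2) + cos φ₁ · cos φ₂ · sin²(Δλ/2) = 0.040482.
c = 2·atan2(√a, √(1−a)) = 0.40517 rad → d = 6371·c ≈ 2581.32 km.

2581 km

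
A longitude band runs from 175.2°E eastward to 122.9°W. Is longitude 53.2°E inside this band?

Band width going east from +175.2° to -122.9°: ((-122.9 − 175.2) mod 360) = 61.9°.
Offset of +53.2° east of the west edge: ((53.2 − 175.2) mod 360) = 238.0°.
238.0° > 61.9° ⇒ outside.

No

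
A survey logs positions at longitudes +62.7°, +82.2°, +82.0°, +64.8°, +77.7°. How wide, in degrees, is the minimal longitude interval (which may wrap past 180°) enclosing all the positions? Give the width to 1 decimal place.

19.5°

Sort the longitudes: +62.7°, +64.8°, +77.7°, +82.0°, +82.2°.
Eastward gaps between consecutive values (wrapping around): 2.1°, 12.9°, 4.3°, 0.2°, 340.5°.
Largest gap = 340.5° ⇒ minimal covering band is its complement: 360° − 340.5° = 19.5°.
Band runs from +62.7° eastward to +82.2°.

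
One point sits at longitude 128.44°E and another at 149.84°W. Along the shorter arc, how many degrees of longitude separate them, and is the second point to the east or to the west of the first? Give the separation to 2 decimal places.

Raw difference: -149.84 − 128.44 = -278.28°.
Normalise into (−180°, 180°]: -278.28° + 360° = 81.72°.
Positive ⇒ the second point lies to the east; separation 81.72°.

81.72° east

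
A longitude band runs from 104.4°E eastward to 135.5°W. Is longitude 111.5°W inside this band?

Band width going east from +104.4° to -135.5°: ((-135.5 − 104.4) mod 360) = 120.1°.
Offset of -111.5° east of the west edge: ((-111.5 − 104.4) mod 360) = 144.1°.
144.1° > 120.1° ⇒ outside.

No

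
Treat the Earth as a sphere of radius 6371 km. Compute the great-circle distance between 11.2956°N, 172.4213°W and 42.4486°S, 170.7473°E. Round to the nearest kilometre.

6218 km

Δλ = 170.7473 − -172.4213 = 343.1686°; wrapped into (−180°, 180°]: -16.8314°.
Δφ = -42.4486 − 11.2956 = -53.7442°.
a = sin²(Δφ/2) + cos φ₁ · cos φ₂ · sin²(Δλ/2) = 0.219803.
c = 2·atan2(√a, √(1−a)) = 0.97594 rad → d = 6371·c ≈ 6217.69 km.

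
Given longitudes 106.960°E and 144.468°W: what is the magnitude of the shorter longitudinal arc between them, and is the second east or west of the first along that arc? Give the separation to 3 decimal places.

108.572° east

Raw difference: -144.468 − 106.960 = -251.428°.
Normalise into (−180°, 180°]: -251.428° + 360° = 108.572°.
Positive ⇒ the second point lies to the east; separation 108.572°.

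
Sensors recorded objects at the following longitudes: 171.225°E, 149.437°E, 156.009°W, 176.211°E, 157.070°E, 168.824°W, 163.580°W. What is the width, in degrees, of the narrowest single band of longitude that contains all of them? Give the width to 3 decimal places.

Sort the longitudes: -168.824°, -163.580°, -156.009°, +149.437°, +157.070°, +171.225°, +176.211°.
Eastward gaps between consecutive values (wrapping around): 5.244°, 7.571°, 305.446°, 7.633°, 14.155°, 4.986°, 14.965°.
Largest gap = 305.446° ⇒ minimal covering band is its complement: 360° − 305.446° = 54.554°.
Band runs from +149.437° eastward to -156.009°, crossing the antimeridian.

54.554°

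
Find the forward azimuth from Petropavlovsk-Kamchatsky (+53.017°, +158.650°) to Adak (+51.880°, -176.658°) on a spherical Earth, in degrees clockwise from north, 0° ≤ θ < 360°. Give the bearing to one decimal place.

84.4°

Δλ = -176.658 − 158.650 = -335.308°; wrapped into (−180°, 180°]: 24.692°.
θ = atan2( sin Δλ · cos φ₂ , cos φ₁ · sin φ₂ − sin φ₁ · cos φ₂ · cos Δλ )
  = atan2(0.25788, 0.02524) = 84.409° → normalised to [0°, 360°): 84.409°.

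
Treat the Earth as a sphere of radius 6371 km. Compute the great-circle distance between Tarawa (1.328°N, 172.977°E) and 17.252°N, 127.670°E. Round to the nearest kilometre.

5258 km

Δλ = 127.670 − 172.977 = -45.307°.
Δφ = 17.252 − 1.328 = 15.924°.
a = sin²(Δφ/2) + cos φ₁ · cos φ₂ · sin²(Δλ/2) = 0.160821.
c = 2·atan2(√a, √(1−a)) = 0.82527 rad → d = 6371·c ≈ 5257.79 km.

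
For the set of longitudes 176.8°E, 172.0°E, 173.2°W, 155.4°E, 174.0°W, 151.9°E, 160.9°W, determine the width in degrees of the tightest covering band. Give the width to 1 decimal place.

Sort the longitudes: -174.0°, -173.2°, -160.9°, +151.9°, +155.4°, +172.0°, +176.8°.
Eastward gaps between consecutive values (wrapping around): 0.8°, 12.3°, 312.8°, 3.5°, 16.6°, 4.8°, 9.2°.
Largest gap = 312.8° ⇒ minimal covering band is its complement: 360° − 312.8° = 47.2°.
Band runs from +151.9° eastward to -160.9°, crossing the antimeridian.

47.2°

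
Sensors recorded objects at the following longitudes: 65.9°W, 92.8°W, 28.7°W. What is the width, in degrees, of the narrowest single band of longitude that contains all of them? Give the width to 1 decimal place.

Sort the longitudes: -92.8°, -65.9°, -28.7°.
Eastward gaps between consecutive values (wrapping around): 26.9°, 37.2°, 295.9°.
Largest gap = 295.9° ⇒ minimal covering band is its complement: 360° − 295.9° = 64.1°.
Band runs from -92.8° eastward to -28.7°.

64.1°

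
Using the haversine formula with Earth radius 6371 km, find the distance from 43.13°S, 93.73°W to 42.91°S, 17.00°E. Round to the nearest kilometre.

Δλ = 17.00 − -93.73 = 110.73°.
Δφ = -42.91 − -43.13 = 0.22°.
a = sin²(Δφ/2) + cos φ₁ · cos φ₂ · sin²(Δλ/2) = 0.361869.
c = 2·atan2(√a, √(1−a)) = 1.29089 rad → d = 6371·c ≈ 8224.28 km.

8224 km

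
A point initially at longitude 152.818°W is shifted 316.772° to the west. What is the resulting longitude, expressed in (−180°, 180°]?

109.590°W

Start at -152.818°; shift −316.772° → -469.590°.
-469.590° lies outside (−180°, 180°]; add 360° → -109.590°.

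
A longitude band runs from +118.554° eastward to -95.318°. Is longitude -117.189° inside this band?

Yes

Band width going east from +118.554° to -95.318°: ((-95.318 − 118.554) mod 360) = 146.128°.
Offset of -117.189° east of the west edge: ((-117.189 − 118.554) mod 360) = 124.257°.
124.257° ≤ 146.128° ⇒ inside.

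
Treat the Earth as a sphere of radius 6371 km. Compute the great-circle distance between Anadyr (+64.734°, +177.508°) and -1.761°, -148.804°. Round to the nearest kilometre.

7884 km

Δλ = -148.804 − 177.508 = -326.312°; wrapped into (−180°, 180°]: 33.688°.
Δφ = -1.761 − 64.734 = -66.495°.
a = sin²(Δφ/2) + cos φ₁ · cos φ₂ · sin²(Δλ/2) = 0.336407.
c = 2·atan2(√a, √(1−a)) = 1.23747 rad → d = 6371·c ≈ 7883.93 km.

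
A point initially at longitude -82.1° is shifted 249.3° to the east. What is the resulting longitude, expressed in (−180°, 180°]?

+167.2°

Start at -82.1°; shift +249.3° → +167.2°.
+167.2° already lies in (−180°, 180°].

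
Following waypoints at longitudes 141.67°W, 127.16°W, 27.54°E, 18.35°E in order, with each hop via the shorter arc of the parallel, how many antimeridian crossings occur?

0

Leg 1: -141.67° → -127.16°, shortest Δλ = 14.51° (east) — does not cross 180°.
Leg 2: -127.16° → +27.54°, shortest Δλ = 154.7° (east) — does not cross 180°.
Leg 3: +27.54° → +18.35°, shortest Δλ = -9.19° (west) — does not cross 180°.
Total crossings: 0.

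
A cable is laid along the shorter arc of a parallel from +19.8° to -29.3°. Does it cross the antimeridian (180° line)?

No

Signed shortest Δλ = ((-29.3 − 19.8 + 180) mod 360) − 180 = -49.1°.
Going west by 49.1° from +19.8° reaches -29.3° without touching 180°.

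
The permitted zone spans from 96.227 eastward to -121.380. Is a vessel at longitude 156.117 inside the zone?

Band width going east from +96.227° to -121.380°: ((-121.380 − 96.227) mod 360) = 142.393°.
Offset of +156.117° east of the west edge: ((156.117 − 96.227) mod 360) = 59.890°.
59.890° ≤ 142.393° ⇒ inside.

Yes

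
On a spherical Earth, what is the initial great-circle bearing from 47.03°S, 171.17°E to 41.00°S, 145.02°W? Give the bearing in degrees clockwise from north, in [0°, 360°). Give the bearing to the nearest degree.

95°

Δλ = -145.02 − 171.17 = -316.19°; wrapped into (−180°, 180°]: 43.81°.
θ = atan2( sin Δλ · cos φ₂ , cos φ₁ · sin φ₂ − sin φ₁ · cos φ₂ · cos Δλ )
  = atan2(0.52246, -0.04867) = 95.322° → normalised to [0°, 360°): 95.322°.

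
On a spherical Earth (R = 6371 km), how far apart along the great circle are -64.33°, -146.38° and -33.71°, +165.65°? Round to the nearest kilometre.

4686 km

Δλ = 165.65 − -146.38 = 312.03°; wrapped into (−180°, 180°]: -47.97°.
Δφ = -33.71 − -64.33 = 30.62°.
a = sin²(Δφ/2) + cos φ₁ · cos φ₂ · sin²(Δλ/2) = 0.129262.
c = 2·atan2(√a, √(1−a)) = 0.73553 rad → d = 6371·c ≈ 4686.06 km.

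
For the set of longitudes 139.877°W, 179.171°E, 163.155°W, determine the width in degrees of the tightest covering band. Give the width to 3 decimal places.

Sort the longitudes: -163.155°, -139.877°, +179.171°.
Eastward gaps between consecutive values (wrapping around): 23.278°, 319.048°, 17.674°.
Largest gap = 319.048° ⇒ minimal covering band is its complement: 360° − 319.048° = 40.952°.
Band runs from +179.171° eastward to -139.877°, crossing the antimeridian.

40.952°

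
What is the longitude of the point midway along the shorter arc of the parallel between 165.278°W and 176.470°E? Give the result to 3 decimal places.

174.404°W

Signed shortest Δλ from -165.278° to +176.470° is -18.252°.
Midpoint longitude = -165.278° + (-18.252°)/2 = -165.278° − 9.126° = -174.404°.
(The naïve average (-165.278 + +176.470)/2 = 5.596° is on the wrong side of the globe.)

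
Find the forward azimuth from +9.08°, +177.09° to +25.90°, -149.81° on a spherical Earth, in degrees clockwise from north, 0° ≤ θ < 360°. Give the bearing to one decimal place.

57.5°

Δλ = -149.81 − 177.09 = -326.90°; wrapped into (−180°, 180°]: 33.10°.
θ = atan2( sin Δλ · cos φ₂ , cos φ₁ · sin φ₂ − sin φ₁ · cos φ₂ · cos Δλ )
  = atan2(0.49125, 0.31240) = 57.546° → normalised to [0°, 360°): 57.546°.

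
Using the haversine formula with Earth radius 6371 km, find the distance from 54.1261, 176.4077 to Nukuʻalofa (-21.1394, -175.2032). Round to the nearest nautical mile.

4540 nmi

Δλ = -175.2032 − 176.4077 = -351.6109°; wrapped into (−180°, 180°]: 8.3891°.
Δφ = -21.1394 − 54.1261 = -75.2655°.
a = sin²(Δφ/2) + cos φ₁ · cos φ₂ · sin²(Δλ/2) = 0.375754.
c = 2·atan2(√a, √(1−a)) = 1.31967 rad → d = 6371·c ≈ 8407.64 km ≈ 4539.76 nmi.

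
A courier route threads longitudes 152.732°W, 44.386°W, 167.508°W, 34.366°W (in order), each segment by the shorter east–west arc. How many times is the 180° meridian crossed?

Leg 1: -152.732° → -44.386°, shortest Δλ = 108.346° (east) — does not cross 180°.
Leg 2: -44.386° → -167.508°, shortest Δλ = -123.122° (west) — does not cross 180°.
Leg 3: -167.508° → -34.366°, shortest Δλ = 133.142° (east) — does not cross 180°.
Total crossings: 0.

0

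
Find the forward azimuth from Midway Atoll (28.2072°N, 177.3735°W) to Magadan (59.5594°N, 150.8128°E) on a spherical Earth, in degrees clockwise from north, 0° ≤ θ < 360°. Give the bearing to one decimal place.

Δλ = 150.8128 − -177.3735 = 328.1863°; wrapped into (−180°, 180°]: -31.8137°.
θ = atan2( sin Δλ · cos φ₂ , cos φ₁ · sin φ₂ − sin φ₁ · cos φ₂ · cos Δλ )
  = atan2(-0.26708, 0.55627) = -25.647° → normalised to [0°, 360°): 334.353°.

334.4°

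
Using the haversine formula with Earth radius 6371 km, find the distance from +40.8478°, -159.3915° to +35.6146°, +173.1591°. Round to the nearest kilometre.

Δλ = 173.1591 − -159.3915 = 332.5506°; wrapped into (−180°, 180°]: -27.4494°.
Δφ = 35.6146 − 40.8478 = -5.2332°.
a = sin²(Δφ/2) + cos φ₁ · cos φ₂ · sin²(Δλ/2) = 0.036701.
c = 2·atan2(√a, √(1−a)) = 0.38553 rad → d = 6371·c ≈ 2456.22 km.

2456 km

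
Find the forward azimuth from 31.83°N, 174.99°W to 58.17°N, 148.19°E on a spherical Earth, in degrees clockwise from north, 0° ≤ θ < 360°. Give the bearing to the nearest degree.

Δλ = 148.19 − -174.99 = 323.18°; wrapped into (−180°, 180°]: -36.82°.
θ = atan2( sin Δλ · cos φ₂ , cos φ₁ · sin φ₂ − sin φ₁ · cos φ₂ · cos Δλ )
  = atan2(-0.31607, 0.49918) = -32.341° → normalised to [0°, 360°): 327.659°.

328°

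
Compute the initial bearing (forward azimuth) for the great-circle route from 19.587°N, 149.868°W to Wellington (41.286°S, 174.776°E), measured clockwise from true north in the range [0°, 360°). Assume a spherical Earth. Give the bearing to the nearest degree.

Δλ = 174.776 − -149.868 = 324.644°; wrapped into (−180°, 180°]: -35.356°.
θ = atan2( sin Δλ · cos φ₂ , cos φ₁ · sin φ₂ − sin φ₁ · cos φ₂ · cos Δλ )
  = atan2(-0.43482, -0.82708) = -152.268° → normalised to [0°, 360°): 207.732°.

208°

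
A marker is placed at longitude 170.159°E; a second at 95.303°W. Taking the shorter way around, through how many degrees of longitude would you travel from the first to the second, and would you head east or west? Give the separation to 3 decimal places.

Raw difference: -95.303 − 170.159 = -265.462°.
Normalise into (−180°, 180°]: -265.462° + 360° = 94.538°.
Positive ⇒ the second point lies to the east; separation 94.538°.

94.538° east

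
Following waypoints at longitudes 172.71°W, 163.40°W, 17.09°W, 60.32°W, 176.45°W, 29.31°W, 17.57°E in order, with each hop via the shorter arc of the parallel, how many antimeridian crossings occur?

0

Leg 1: -172.71° → -163.40°, shortest Δλ = 9.31° (east) — does not cross 180°.
Leg 2: -163.40° → -17.09°, shortest Δλ = 146.31° (east) — does not cross 180°.
Leg 3: -17.09° → -60.32°, shortest Δλ = -43.23° (west) — does not cross 180°.
Leg 4: -60.32° → -176.45°, shortest Δλ = -116.13° (west) — does not cross 180°.
Leg 5: -176.45° → -29.31°, shortest Δλ = 147.14° (east) — does not cross 180°.
Leg 6: -29.31° → +17.57°, shortest Δλ = 46.88° (east) — does not cross 180°.
Total crossings: 0.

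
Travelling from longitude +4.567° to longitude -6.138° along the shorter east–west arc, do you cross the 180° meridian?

No

Signed shortest Δλ = ((-6.138 − 4.567 + 180) mod 360) − 180 = -10.705°.
Going west by 10.705° from +4.567° reaches -6.138° without touching 180°.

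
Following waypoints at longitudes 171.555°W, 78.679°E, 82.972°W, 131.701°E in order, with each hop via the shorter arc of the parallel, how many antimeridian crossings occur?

Leg 1: -171.555° → +78.679°, shortest Δλ = -109.766° (west) — crosses 180°.
Leg 2: +78.679° → -82.972°, shortest Δλ = -161.651° (west) — does not cross 180°.
Leg 3: -82.972° → +131.701°, shortest Δλ = -145.327° (west) — crosses 180°.
Total crossings: 2.

2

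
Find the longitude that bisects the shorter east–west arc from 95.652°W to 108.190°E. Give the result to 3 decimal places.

Signed shortest Δλ from -95.652° to +108.190° is -156.158°.
Midpoint longitude = -95.652° + (-156.158°)/2 = -95.652° − 78.079° = -173.731°.
(The naïve average (-95.652 + +108.190)/2 = 6.269° is on the wrong side of the globe.)

173.731°W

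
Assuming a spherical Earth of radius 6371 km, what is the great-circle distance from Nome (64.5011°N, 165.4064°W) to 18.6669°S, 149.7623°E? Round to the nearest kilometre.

10005 km

Δλ = 149.7623 − -165.4064 = 315.1687°; wrapped into (−180°, 180°]: -44.8313°.
Δφ = -18.6669 − 64.5011 = -83.1680°.
a = sin²(Δφ/2) + cos φ₁ · cos φ₂ · sin²(Δλ/2) = 0.499825.
c = 2·atan2(√a, √(1−a)) = 1.57045 rad → d = 6371·c ≈ 10005.31 km.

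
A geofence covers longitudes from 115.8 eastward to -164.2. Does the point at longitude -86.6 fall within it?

Band width going east from +115.8° to -164.2°: ((-164.2 − 115.8) mod 360) = 80.0°.
Offset of -86.6° east of the west edge: ((-86.6 − 115.8) mod 360) = 157.6°.
157.6° > 80.0° ⇒ outside.

No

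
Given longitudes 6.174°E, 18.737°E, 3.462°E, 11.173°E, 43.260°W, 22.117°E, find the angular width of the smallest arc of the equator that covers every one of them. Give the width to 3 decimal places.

65.377°

Sort the longitudes: -43.260°, +3.462°, +6.174°, +11.173°, +18.737°, +22.117°.
Eastward gaps between consecutive values (wrapping around): 46.722°, 2.712°, 4.999°, 7.564°, 3.380°, 294.623°.
Largest gap = 294.623° ⇒ minimal covering band is its complement: 360° − 294.623° = 65.377°.
Band runs from -43.260° eastward to +22.117°.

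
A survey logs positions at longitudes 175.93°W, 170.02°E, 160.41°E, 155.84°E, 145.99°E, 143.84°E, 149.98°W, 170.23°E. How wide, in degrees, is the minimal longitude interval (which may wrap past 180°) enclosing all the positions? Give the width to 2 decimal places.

66.18°

Sort the longitudes: -175.93°, -149.98°, +143.84°, +145.99°, +155.84°, +160.41°, +170.02°, +170.23°.
Eastward gaps between consecutive values (wrapping around): 25.95°, 293.82°, 2.15°, 9.85°, 4.57°, 9.61°, 0.21°, 13.84°.
Largest gap = 293.82° ⇒ minimal covering band is its complement: 360° − 293.82° = 66.18°.
Band runs from +143.84° eastward to -149.98°, crossing the antimeridian.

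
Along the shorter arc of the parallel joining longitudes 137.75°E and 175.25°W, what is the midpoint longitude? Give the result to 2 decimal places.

Signed shortest Δλ from +137.75° to -175.25° is +47.00°.
Midpoint longitude = +137.75° + (+47.00°)/2 = +137.75° + 23.50° = +161.25°.
(The naïve average (+137.75 + -175.25)/2 = -18.75° is on the wrong side of the globe.)

161.25°E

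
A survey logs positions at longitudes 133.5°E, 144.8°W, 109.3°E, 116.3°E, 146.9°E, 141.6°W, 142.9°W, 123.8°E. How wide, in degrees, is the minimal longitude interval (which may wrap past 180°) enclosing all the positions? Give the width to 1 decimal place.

Sort the longitudes: -144.8°, -142.9°, -141.6°, +109.3°, +116.3°, +123.8°, +133.5°, +146.9°.
Eastward gaps between consecutive values (wrapping around): 1.9°, 1.3°, 250.9°, 7.0°, 7.5°, 9.7°, 13.4°, 68.3°.
Largest gap = 250.9° ⇒ minimal covering band is its complement: 360° − 250.9° = 109.1°.
Band runs from +109.3° eastward to -141.6°, crossing the antimeridian.

109.1°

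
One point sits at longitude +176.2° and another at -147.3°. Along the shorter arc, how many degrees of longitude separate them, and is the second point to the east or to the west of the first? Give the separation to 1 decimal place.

36.5° east

Raw difference: -147.3 − 176.2 = -323.5°.
Normalise into (−180°, 180°]: -323.5° + 360° = 36.5°.
Positive ⇒ the second point lies to the east; separation 36.5°.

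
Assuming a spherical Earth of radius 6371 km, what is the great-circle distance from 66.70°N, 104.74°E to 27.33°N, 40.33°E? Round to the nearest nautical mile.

3303 nmi

Δλ = 40.33 − 104.74 = -64.41°.
Δφ = 27.33 − 66.70 = -39.37°.
a = sin²(Δφ/2) + cos φ₁ · cos φ₂ · sin²(Δλ/2) = 0.213275.
c = 2·atan2(√a, √(1−a)) = 0.96009 rad → d = 6371·c ≈ 6116.71 km ≈ 3302.76 nmi.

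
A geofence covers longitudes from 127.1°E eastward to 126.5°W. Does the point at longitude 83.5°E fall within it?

No

Band width going east from +127.1° to -126.5°: ((-126.5 − 127.1) mod 360) = 106.4°.
Offset of +83.5° east of the west edge: ((83.5 − 127.1) mod 360) = 316.4°.
316.4° > 106.4° ⇒ outside.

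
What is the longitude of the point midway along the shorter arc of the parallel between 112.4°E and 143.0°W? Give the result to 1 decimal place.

164.7°E

Signed shortest Δλ from +112.4° to -143.0° is +104.6°.
Midpoint longitude = +112.4° + (+104.6°)/2 = +112.4° + 52.3° = +164.7°.
(The naïve average (+112.4 + -143.0)/2 = -15.3° is on the wrong side of the globe.)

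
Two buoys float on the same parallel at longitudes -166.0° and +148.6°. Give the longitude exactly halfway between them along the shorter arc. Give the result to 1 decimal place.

+171.3°

Signed shortest Δλ from -166.0° to +148.6° is -45.4°.
Midpoint longitude = -166.0° + (-45.4°)/2 = -166.0° − 22.7° = -188.7°.
Normalise into (−180°, 180°]: +171.3°.
(The naïve average (-166.0 + +148.6)/2 = -8.7° is on the wrong side of the globe.)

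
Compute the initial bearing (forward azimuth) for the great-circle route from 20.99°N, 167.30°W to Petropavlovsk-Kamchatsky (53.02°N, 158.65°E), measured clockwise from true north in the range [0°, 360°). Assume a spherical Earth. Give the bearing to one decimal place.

Δλ = 158.65 − -167.30 = 325.95°; wrapped into (−180°, 180°]: -34.05°.
θ = atan2( sin Δλ · cos φ₂ , cos φ₁ · sin φ₂ − sin φ₁ · cos φ₂ · cos Δλ )
  = atan2(-0.33681, 0.56731) = -30.698° → normalised to [0°, 360°): 329.302°.

329.3°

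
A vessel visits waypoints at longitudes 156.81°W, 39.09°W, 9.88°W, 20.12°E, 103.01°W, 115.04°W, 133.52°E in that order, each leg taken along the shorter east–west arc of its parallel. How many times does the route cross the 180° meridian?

Leg 1: -156.81° → -39.09°, shortest Δλ = 117.72° (east) — does not cross 180°.
Leg 2: -39.09° → -9.88°, shortest Δλ = 29.21° (east) — does not cross 180°.
Leg 3: -9.88° → +20.12°, shortest Δλ = 30.0° (east) — does not cross 180°.
Leg 4: +20.12° → -103.01°, shortest Δλ = -123.13° (west) — does not cross 180°.
Leg 5: -103.01° → -115.04°, shortest Δλ = -12.03° (west) — does not cross 180°.
Leg 6: -115.04° → +133.52°, shortest Δλ = -111.44° (west) — crosses 180°.
Total crossings: 1.

1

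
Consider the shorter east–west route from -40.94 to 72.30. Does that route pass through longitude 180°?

Signed shortest Δλ = ((72.30 − -40.94 + 180) mod 360) − 180 = 113.24°.
Going east by 113.24° from -40.94° reaches +72.30° without touching 180°.

No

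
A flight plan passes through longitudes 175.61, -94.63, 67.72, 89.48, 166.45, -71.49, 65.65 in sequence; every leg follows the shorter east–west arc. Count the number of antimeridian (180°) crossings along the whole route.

Leg 1: +175.61° → -94.63°, shortest Δλ = 89.76° (east) — crosses 180°.
Leg 2: -94.63° → +67.72°, shortest Δλ = 162.35° (east) — does not cross 180°.
Leg 3: +67.72° → +89.48°, shortest Δλ = 21.76° (east) — does not cross 180°.
Leg 4: +89.48° → +166.45°, shortest Δλ = 76.97° (east) — does not cross 180°.
Leg 5: +166.45° → -71.49°, shortest Δλ = 122.06° (east) — crosses 180°.
Leg 6: -71.49° → +65.65°, shortest Δλ = 137.14° (east) — does not cross 180°.
Total crossings: 2.

2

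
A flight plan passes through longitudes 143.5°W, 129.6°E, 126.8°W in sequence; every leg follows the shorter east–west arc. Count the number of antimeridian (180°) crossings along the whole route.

Leg 1: -143.5° → +129.6°, shortest Δλ = -86.9° (west) — crosses 180°.
Leg 2: +129.6° → -126.8°, shortest Δλ = 103.6° (east) — crosses 180°.
Total crossings: 2.

2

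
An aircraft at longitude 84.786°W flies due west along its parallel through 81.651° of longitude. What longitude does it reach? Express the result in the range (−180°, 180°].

Start at -84.786°; shift −81.651° → -166.437°.
-166.437° already lies in (−180°, 180°].

166.437°W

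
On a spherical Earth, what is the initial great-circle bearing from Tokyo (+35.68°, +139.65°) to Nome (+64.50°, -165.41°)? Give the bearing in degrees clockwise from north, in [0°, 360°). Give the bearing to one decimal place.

30.9°

Δλ = -165.41 − 139.65 = -305.06°; wrapped into (−180°, 180°]: 54.94°.
θ = atan2( sin Δλ · cos φ₂ , cos φ₁ · sin φ₂ − sin φ₁ · cos φ₂ · cos Δλ )
  = atan2(0.35240, 0.58892) = 30.895° → normalised to [0°, 360°): 30.895°.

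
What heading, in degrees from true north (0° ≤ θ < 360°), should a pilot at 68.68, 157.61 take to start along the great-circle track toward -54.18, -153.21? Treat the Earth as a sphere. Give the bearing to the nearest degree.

146°

Δλ = -153.21 − 157.61 = -310.82°; wrapped into (−180°, 180°]: 49.18°.
θ = atan2( sin Δλ · cos φ₂ , cos φ₁ · sin φ₂ − sin φ₁ · cos φ₂ · cos Δλ )
  = atan2(0.44289, -0.65119) = 145.779° → normalised to [0°, 360°): 145.779°.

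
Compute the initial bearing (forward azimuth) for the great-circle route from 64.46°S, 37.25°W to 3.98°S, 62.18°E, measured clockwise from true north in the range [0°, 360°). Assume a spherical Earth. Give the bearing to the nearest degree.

Δλ = 62.18 − -37.25 = 99.43°.
θ = atan2( sin Δλ · cos φ₂ , cos φ₁ · sin φ₂ − sin φ₁ · cos φ₂ · cos Δλ )
  = atan2(0.98411, -0.17740) = 100.219° → normalised to [0°, 360°): 100.219°.

100°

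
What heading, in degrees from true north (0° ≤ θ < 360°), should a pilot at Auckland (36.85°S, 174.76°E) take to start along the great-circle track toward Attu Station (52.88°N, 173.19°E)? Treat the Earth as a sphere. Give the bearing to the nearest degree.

Δλ = 173.19 − 174.76 = -1.57°.
θ = atan2( sin Δλ · cos φ₂ , cos φ₁ · sin φ₂ − sin φ₁ · cos φ₂ · cos Δλ )
  = atan2(-0.01653, 0.99985) = -0.947° → normalised to [0°, 360°): 359.053°.

359°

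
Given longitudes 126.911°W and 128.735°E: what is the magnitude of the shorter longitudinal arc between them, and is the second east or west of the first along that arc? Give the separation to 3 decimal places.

Raw difference: 128.735 − -126.911 = 255.646°.
Normalise into (−180°, 180°]: 255.646° − 360° = -104.354°.
Negative ⇒ the second point lies to the west; separation 104.354°.

104.354° west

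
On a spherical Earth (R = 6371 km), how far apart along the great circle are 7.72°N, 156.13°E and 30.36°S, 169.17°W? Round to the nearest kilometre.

Δλ = -169.17 − 156.13 = -325.30°; wrapped into (−180°, 180°]: 34.70°.
Δφ = -30.36 − 7.72 = -38.08°.
a = sin²(Δφ/2) + cos φ₁ · cos φ₂ · sin²(Δλ/2) = 0.182462.
c = 2·atan2(√a, √(1−a)) = 0.88269 rad → d = 6371·c ≈ 5623.62 km.

5624 km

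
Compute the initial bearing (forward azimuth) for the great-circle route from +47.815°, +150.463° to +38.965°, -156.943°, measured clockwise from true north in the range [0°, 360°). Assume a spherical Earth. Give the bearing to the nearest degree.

Δλ = -156.943 − 150.463 = -307.406°; wrapped into (−180°, 180°]: 52.594°.
θ = atan2( sin Δλ · cos φ₂ , cos φ₁ · sin φ₂ − sin φ₁ · cos φ₂ · cos Δλ )
  = atan2(0.61763, 0.07231) = 83.323° → normalised to [0°, 360°): 83.323°.

83°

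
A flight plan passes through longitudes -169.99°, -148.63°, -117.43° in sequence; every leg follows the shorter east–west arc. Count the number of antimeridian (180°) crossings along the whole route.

Leg 1: -169.99° → -148.63°, shortest Δλ = 21.36° (east) — does not cross 180°.
Leg 2: -148.63° → -117.43°, shortest Δλ = 31.2° (east) — does not cross 180°.
Total crossings: 0.

0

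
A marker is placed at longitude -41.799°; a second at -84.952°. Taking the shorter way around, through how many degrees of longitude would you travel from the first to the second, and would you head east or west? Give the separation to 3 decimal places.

Raw difference: -84.952 − -41.799 = -43.153°.
Normalise into (−180°, 180°]: -43.153° stays -43.153°.
Negative ⇒ the second point lies to the west; separation 43.153°.

43.153° west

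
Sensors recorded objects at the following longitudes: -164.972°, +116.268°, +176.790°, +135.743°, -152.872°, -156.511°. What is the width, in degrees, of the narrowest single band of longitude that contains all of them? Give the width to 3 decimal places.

Sort the longitudes: -164.972°, -156.511°, -152.872°, +116.268°, +135.743°, +176.790°.
Eastward gaps between consecutive values (wrapping around): 8.461°, 3.639°, 269.140°, 19.475°, 41.047°, 18.238°.
Largest gap = 269.140° ⇒ minimal covering band is its complement: 360° − 269.140° = 90.860°.
Band runs from +116.268° eastward to -152.872°, crossing the antimeridian.

90.860°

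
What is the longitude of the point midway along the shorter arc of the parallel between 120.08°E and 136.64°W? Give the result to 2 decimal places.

171.72°E

Signed shortest Δλ from +120.08° to -136.64° is +103.28°.
Midpoint longitude = +120.08° + (+103.28°)/2 = +120.08° + 51.64° = +171.72°.
(The naïve average (+120.08 + -136.64)/2 = -8.28° is on the wrong side of the globe.)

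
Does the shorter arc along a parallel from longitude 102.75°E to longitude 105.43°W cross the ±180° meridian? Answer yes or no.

Naïve |-105.43 − 102.75| = 208.18° > 180°, so the shorter arc goes the other way round — across 180°.
Signed shortest Δλ = ((-105.43 − 102.75 + 180) mod 360) − 180 = 151.82°.
Going east by 151.82° from +102.75° passes through 180° before reaching -105.43°.

Yes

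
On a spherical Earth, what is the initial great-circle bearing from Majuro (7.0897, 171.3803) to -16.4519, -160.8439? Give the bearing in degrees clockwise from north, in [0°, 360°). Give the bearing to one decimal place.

Δλ = -160.8439 − 171.3803 = -332.2242°; wrapped into (−180°, 180°]: 27.7758°.
θ = atan2( sin Δλ · cos φ₂ , cos φ₁ · sin φ₂ − sin φ₁ · cos φ₂ · cos Δλ )
  = atan2(0.44693, -0.38578) = 130.800° → normalised to [0°, 360°): 130.800°.

130.8°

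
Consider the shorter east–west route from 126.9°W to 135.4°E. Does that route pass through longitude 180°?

Naïve |135.4 − -126.9| = 262.3° > 180°, so the shorter arc goes the other way round — across 180°.
Signed shortest Δλ = ((135.4 − -126.9 + 180) mod 360) − 180 = -97.7°.
Going west by 97.7° from -126.9° passes through 180° before reaching +135.4°.

Yes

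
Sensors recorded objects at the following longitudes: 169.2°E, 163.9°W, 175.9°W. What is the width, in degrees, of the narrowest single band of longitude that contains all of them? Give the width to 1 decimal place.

Sort the longitudes: -175.9°, -163.9°, +169.2°.
Eastward gaps between consecutive values (wrapping around): 12.0°, 333.1°, 14.9°.
Largest gap = 333.1° ⇒ minimal covering band is its complement: 360° − 333.1° = 26.9°.
Band runs from +169.2° eastward to -163.9°, crossing the antimeridian.

26.9°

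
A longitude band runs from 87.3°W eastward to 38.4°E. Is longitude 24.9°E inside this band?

Band width going east from -87.3° to +38.4°: ((38.4 − -87.3) mod 360) = 125.7°.
Offset of +24.9° east of the west edge: ((24.9 − -87.3) mod 360) = 112.2°.
112.2° ≤ 125.7° ⇒ inside.

Yes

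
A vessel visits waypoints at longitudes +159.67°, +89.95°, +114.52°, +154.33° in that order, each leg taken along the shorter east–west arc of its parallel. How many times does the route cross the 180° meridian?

0

Leg 1: +159.67° → +89.95°, shortest Δλ = -69.72° (west) — does not cross 180°.
Leg 2: +89.95° → +114.52°, shortest Δλ = 24.57° (east) — does not cross 180°.
Leg 3: +114.52° → +154.33°, shortest Δλ = 39.81° (east) — does not cross 180°.
Total crossings: 0.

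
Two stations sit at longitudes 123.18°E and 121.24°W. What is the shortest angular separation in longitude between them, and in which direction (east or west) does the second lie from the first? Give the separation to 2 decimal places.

Raw difference: -121.24 − 123.18 = -244.42°.
Normalise into (−180°, 180°]: -244.42° + 360° = 115.58°.
Positive ⇒ the second point lies to the east; separation 115.58°.

115.58° east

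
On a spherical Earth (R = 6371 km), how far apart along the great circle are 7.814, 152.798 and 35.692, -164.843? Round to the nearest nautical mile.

2860 nmi

Δλ = -164.843 − 152.798 = -317.641°; wrapped into (−180°, 180°]: 42.359°.
Δφ = 35.692 − 7.814 = 27.878°.
a = sin²(Δφ/2) + cos φ₁ · cos φ₂ · sin²(Δλ/2) = 0.163056.
c = 2·atan2(√a, √(1−a)) = 0.83134 rad → d = 6371·c ≈ 5296.45 km ≈ 2859.85 nmi.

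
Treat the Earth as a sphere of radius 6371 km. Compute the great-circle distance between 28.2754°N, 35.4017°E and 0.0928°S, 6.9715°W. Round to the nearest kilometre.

Δλ = -6.9715 − 35.4017 = -42.3732°.
Δφ = -0.0928 − 28.2754 = -28.3682°.
a = sin²(Δφ/2) + cos φ₁ · cos φ₂ · sin²(Δλ/2) = 0.175073.
c = 2·atan2(√a, √(1−a)) = 0.86341 rad → d = 6371·c ≈ 5500.75 km.

5501 km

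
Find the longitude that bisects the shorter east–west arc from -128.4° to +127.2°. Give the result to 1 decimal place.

+179.4°

Signed shortest Δλ from -128.4° to +127.2° is -104.4°.
Midpoint longitude = -128.4° + (-104.4°)/2 = -128.4° − 52.2° = -180.6°.
Normalise into (−180°, 180°]: +179.4°.
(The naïve average (-128.4 + +127.2)/2 = -0.6° is on the wrong side of the globe.)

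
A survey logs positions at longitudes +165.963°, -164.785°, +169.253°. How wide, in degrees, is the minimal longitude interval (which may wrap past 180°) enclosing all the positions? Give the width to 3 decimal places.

Sort the longitudes: -164.785°, +165.963°, +169.253°.
Eastward gaps between consecutive values (wrapping around): 330.748°, 3.290°, 25.962°.
Largest gap = 330.748° ⇒ minimal covering band is its complement: 360° − 330.748° = 29.252°.
Band runs from +165.963° eastward to -164.785°, crossing the antimeridian.

29.252°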